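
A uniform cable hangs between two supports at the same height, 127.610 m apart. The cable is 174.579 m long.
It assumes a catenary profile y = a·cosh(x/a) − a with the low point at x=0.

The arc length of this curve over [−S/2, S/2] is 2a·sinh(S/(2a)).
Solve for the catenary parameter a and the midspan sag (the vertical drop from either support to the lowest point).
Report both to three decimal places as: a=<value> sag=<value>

a=45.130 sag=53.136

seed: a₀ = √(S³/(24(L−S))) = √(127.610³/(24·46.969)) = 42.935427
iter 1: u=1.486069  f(a)=+5.468e+00  f'(a)=-2.711e+00  a ← 42.935427 − (+5.468e+00/-2.711e+00) = 44.952401
iter 2: u=1.419390  f(a)=+4.089e-01  f'(a)=-2.319e+00  a ← 44.952401 − (+4.089e-01/-2.319e+00) = 45.128707
iter 3: u=1.413845  f(a)=+2.695e-03  f'(a)=-2.289e+00  a ← 45.128707 − (+2.695e-03/-2.289e+00) = 45.129885
iter 4: u=1.413808  f(a)=+1.188e-07  f'(a)=-2.288e+00  a ← 45.129885 − (+1.188e-07/-2.288e+00) = 45.129885
iter 5: u=1.413808  f(a)=+0.000e+00  f'(a)=-2.288e+00  a ← 45.129885 − (+0.000e+00/-2.288e+00) = 45.129885
converged: |Δa| < 1e-12 after 5 iterations
sag = a·(cosh(S/(2a)) − 1) = 45.129885·(cosh(1.413808) − 1) = 53.135894
T_max/T_min = cosh(S/(2a)) = 2.177399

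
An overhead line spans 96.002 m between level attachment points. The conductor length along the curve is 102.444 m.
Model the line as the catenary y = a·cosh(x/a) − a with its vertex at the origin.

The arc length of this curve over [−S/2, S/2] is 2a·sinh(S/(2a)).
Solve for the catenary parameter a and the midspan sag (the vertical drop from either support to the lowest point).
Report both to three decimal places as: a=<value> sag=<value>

seed: a₀ = √(S³/(24(L−S))) = √(96.002³/(24·6.442)) = 75.649217
iter 1: u=0.634521  f(a)=+1.309e-01  f'(a)=-1.773e-01  a ← 75.649217 − (+1.309e-01/-1.773e-01) = 76.387830
iter 2: u=0.628385  f(a)=+1.942e-03  f'(a)=-1.720e-01  a ← 76.387830 − (+1.942e-03/-1.720e-01) = 76.399120
iter 3: u=0.628293  f(a)=+4.417e-07  f'(a)=-1.720e-01  a ← 76.399120 − (+4.417e-07/-1.720e-01) = 76.399122
iter 4: u=0.628293  f(a)=+1.421e-14  f'(a)=-1.720e-01  a ← 76.399122 − (+1.421e-14/-1.720e-01) = 76.399122
converged: |Δa| < 1e-12 after 4 iterations
sag = a·(cosh(S/(2a)) − 1) = 76.399122·(cosh(0.628293) − 1) = 15.581958
T_max/T_min = cosh(S/(2a)) = 1.203955

a=76.399 sag=15.582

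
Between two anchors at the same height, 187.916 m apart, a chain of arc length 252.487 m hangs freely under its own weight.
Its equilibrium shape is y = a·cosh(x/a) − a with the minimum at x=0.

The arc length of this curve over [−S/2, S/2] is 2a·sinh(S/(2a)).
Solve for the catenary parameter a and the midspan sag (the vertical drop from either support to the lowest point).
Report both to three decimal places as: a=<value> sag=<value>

a=68.574 sag=75.092

seed: a₀ = √(S³/(24(L−S))) = √(187.916³/(24·64.571)) = 65.436681
iter 1: u=1.435861  f(a)=+6.993e+00  f'(a)=-2.412e+00  a ← 65.436681 − (+6.993e+00/-2.412e+00) = 68.336290
iter 2: u=1.374936  f(a)=+4.916e-01  f'(a)=-2.083e+00  a ← 68.336290 − (+4.916e-01/-2.083e+00) = 68.572279
iter 3: u=1.370204  f(a)=+2.837e-03  f'(a)=-2.059e+00  a ← 68.572279 − (+2.837e-03/-2.059e+00) = 68.573657
iter 4: u=1.370176  f(a)=+9.565e-08  f'(a)=-2.059e+00  a ← 68.573657 − (+9.565e-08/-2.059e+00) = 68.573657
iter 5: u=1.370176  f(a)=+2.842e-14  f'(a)=-2.059e+00  a ← 68.573657 − (+2.842e-14/-2.059e+00) = 68.573657
converged: |Δa| < 1e-12 after 5 iterations
sag = a·(cosh(S/(2a)) − 1) = 68.573657·(cosh(1.370176) − 1) = 75.091815
T_max/T_min = cosh(S/(2a)) = 2.095053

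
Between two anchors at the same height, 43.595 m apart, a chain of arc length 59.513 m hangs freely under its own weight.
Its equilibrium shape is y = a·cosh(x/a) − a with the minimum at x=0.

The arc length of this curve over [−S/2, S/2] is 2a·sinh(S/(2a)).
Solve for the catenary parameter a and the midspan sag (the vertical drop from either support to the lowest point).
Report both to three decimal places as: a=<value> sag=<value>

seed: a₀ = √(S³/(24(L−S))) = √(43.595³/(24·15.918)) = 14.726690
iter 1: u=1.480136  f(a)=+1.837e+00  f'(a)=-2.674e+00  a ← 14.726690 − (+1.837e+00/-2.674e+00) = 15.413841
iter 2: u=1.414151  f(a)=+1.364e-01  f'(a)=-2.290e+00  a ← 15.413841 − (+1.364e-01/-2.290e+00) = 15.473408
iter 3: u=1.408707  f(a)=+8.855e-04  f'(a)=-2.261e+00  a ← 15.473408 − (+8.855e-04/-2.261e+00) = 15.473800
iter 4: u=1.408671  f(a)=+3.784e-08  f'(a)=-2.261e+00  a ← 15.473800 − (+3.784e-08/-2.261e+00) = 15.473800
iter 5: u=1.408671  f(a)=+1.421e-14  f'(a)=-2.261e+00  a ← 15.473800 − (+1.421e-14/-2.261e+00) = 15.473800
converged: |Δa| < 1e-12 after 5 iterations
sag = a·(cosh(S/(2a)) − 1) = 15.473800·(cosh(1.408671) − 1) = 18.065547
T_max/T_min = cosh(S/(2a)) = 2.167493

a=15.474 sag=18.066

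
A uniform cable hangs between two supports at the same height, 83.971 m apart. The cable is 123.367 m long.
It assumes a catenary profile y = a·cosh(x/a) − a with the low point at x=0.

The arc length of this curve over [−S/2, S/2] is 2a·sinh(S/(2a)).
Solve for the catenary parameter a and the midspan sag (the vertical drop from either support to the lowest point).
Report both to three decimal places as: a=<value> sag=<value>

seed: a₀ = √(S³/(24(L−S))) = √(83.971³/(24·39.396)) = 25.024321
iter 1: u=1.677788  f(a)=+5.931e+00  f'(a)=-4.129e+00  a ← 25.024321 − (+5.931e+00/-4.129e+00) = 26.460915
iter 2: u=1.586699  f(a)=+5.491e-01  f'(a)=-3.397e+00  a ← 26.460915 − (+5.491e-01/-3.397e+00) = 26.622575
iter 3: u=1.577064  f(a)=+5.767e-03  f'(a)=-3.326e+00  a ← 26.622575 − (+5.767e-03/-3.326e+00) = 26.624309
iter 4: u=1.576961  f(a)=+6.507e-07  f'(a)=-3.325e+00  a ← 26.624309 − (+6.507e-07/-3.325e+00) = 26.624309
iter 5: u=1.576961  f(a)=+0.000e+00  f'(a)=-3.325e+00  a ← 26.624309 − (+0.000e+00/-3.325e+00) = 26.624309
converged: |Δa| < 1e-12 after 5 iterations
sag = a·(cosh(S/(2a)) − 1) = 26.624309·(cosh(1.576961) − 1) = 40.559826
T_max/T_min = cosh(S/(2a)) = 2.523413

a=26.624 sag=40.560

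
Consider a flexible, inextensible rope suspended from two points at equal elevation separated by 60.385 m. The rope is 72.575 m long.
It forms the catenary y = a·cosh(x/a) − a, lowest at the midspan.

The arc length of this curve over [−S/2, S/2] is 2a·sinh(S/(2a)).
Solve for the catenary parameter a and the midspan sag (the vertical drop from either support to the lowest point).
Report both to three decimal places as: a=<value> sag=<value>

a=28.229 sag=17.746

seed: a₀ = √(S³/(24(L−S))) = √(60.385³/(24·12.190)) = 27.433810
iter 1: u=1.100558  f(a)=+7.599e-01  f'(a)=-1.001e+00  a ← 27.433810 − (+7.599e-01/-1.001e+00) = 28.192881
iter 2: u=1.070926  f(a)=+3.268e-02  f'(a)=-9.167e-01  a ← 28.192881 − (+3.268e-02/-9.167e-01) = 28.228533
iter 3: u=1.069574  f(a)=+6.646e-05  f'(a)=-9.129e-01  a ← 28.228533 − (+6.646e-05/-9.129e-01) = 28.228606
iter 4: u=1.069571  f(a)=+2.761e-10  f'(a)=-9.129e-01  a ← 28.228606 − (+2.761e-10/-9.129e-01) = 28.228606
iter 5: u=1.069571  f(a)=+0.000e+00  f'(a)=-9.129e-01  a ← 28.228606 − (+0.000e+00/-9.129e-01) = 28.228606
converged: |Δa| < 1e-12 after 5 iterations
sag = a·(cosh(S/(2a)) − 1) = 28.228606·(cosh(1.069571) − 1) = 17.745701
T_max/T_min = cosh(S/(2a)) = 1.628642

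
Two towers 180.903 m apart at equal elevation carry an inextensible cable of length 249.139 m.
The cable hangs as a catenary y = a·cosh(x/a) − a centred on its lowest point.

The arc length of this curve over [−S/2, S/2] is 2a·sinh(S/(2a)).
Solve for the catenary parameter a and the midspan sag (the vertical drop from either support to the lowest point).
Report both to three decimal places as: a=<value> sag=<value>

a=63.269 sag=76.447

seed: a₀ = √(S³/(24(L−S))) = √(180.903³/(24·68.236)) = 60.125161
iter 1: u=1.504387  f(a)=+8.151e+00  f'(a)=-2.827e+00  a ← 60.125161 − (+8.151e+00/-2.827e+00) = 63.008612
iter 2: u=1.435542  f(a)=+6.230e-01  f'(a)=-2.410e+00  a ← 63.008612 − (+6.230e-01/-2.410e+00) = 63.267160
iter 3: u=1.429675  f(a)=+4.306e-03  f'(a)=-2.377e+00  a ← 63.267160 − (+4.306e-03/-2.377e+00) = 63.268972
iter 4: u=1.429634  f(a)=+2.088e-07  f'(a)=-2.376e+00  a ← 63.268972 − (+2.088e-07/-2.376e+00) = 63.268972
iter 5: u=1.429634  f(a)=-2.842e-14  f'(a)=-2.376e+00  a ← 63.268972 − (-2.842e-14/-2.376e+00) = 63.268972
converged: |Δa| < 1e-12 after 5 iterations
sag = a·(cosh(S/(2a)) − 1) = 63.268972·(cosh(1.429634) − 1) = 76.446894
T_max/T_min = cosh(S/(2a)) = 2.208284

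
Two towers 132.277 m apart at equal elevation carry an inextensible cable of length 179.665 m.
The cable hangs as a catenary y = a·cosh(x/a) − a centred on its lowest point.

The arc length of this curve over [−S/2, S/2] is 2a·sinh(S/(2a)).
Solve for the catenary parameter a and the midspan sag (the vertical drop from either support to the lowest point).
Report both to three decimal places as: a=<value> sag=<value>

seed: a₀ = √(S³/(24(L−S))) = √(132.277³/(24·47.388)) = 45.111440
iter 1: u=1.466114  f(a)=+5.362e+00  f'(a)=-2.589e+00  a ← 45.111440 − (+5.362e+00/-2.589e+00) = 47.182667
iter 2: u=1.401754  f(a)=+3.914e-01  f'(a)=-2.223e+00  a ← 47.182667 − (+3.914e-01/-2.223e+00) = 47.358698
iter 3: u=1.396544  f(a)=+2.448e-03  f'(a)=-2.196e+00  a ← 47.358698 − (+2.448e-03/-2.196e+00) = 47.359814
iter 4: u=1.396511  f(a)=+9.714e-08  f'(a)=-2.195e+00  a ← 47.359814 − (+9.714e-08/-2.195e+00) = 47.359814
iter 5: u=1.396511  f(a)=+2.842e-14  f'(a)=-2.195e+00  a ← 47.359814 − (+2.842e-14/-2.195e+00) = 47.359814
converged: |Δa| < 1e-12 after 5 iterations
sag = a·(cosh(S/(2a)) − 1) = 47.359814·(cosh(1.396511) − 1) = 54.192291
T_max/T_min = cosh(S/(2a)) = 2.144267

a=47.360 sag=54.192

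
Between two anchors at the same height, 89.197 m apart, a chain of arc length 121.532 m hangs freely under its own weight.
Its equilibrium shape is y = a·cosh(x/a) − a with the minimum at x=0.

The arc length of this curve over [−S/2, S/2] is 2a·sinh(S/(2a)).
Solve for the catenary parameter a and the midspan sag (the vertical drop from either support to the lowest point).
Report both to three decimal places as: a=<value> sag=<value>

a=31.764 sag=36.803

seed: a₀ = √(S³/(24(L−S))) = √(89.197³/(24·32.335)) = 30.240107
iter 1: u=1.474813  f(a)=+3.704e+00  f'(a)=-2.641e+00  a ← 30.240107 − (+3.704e+00/-2.641e+00) = 31.642536
iter 2: u=1.409448  f(a)=+2.733e-01  f'(a)=-2.265e+00  a ← 31.642536 − (+2.733e-01/-2.265e+00) = 31.763202
iter 3: u=1.404093  f(a)=+1.749e-03  f'(a)=-2.236e+00  a ← 31.763202 − (+1.749e-03/-2.236e+00) = 31.763984
iter 4: u=1.404059  f(a)=+7.268e-08  f'(a)=-2.236e+00  a ← 31.763984 − (+7.268e-08/-2.236e+00) = 31.763984
iter 5: u=1.404059  f(a)=+0.000e+00  f'(a)=-2.236e+00  a ← 31.763984 − (+0.000e+00/-2.236e+00) = 31.763984
converged: |Δa| < 1e-12 after 5 iterations
sag = a·(cosh(S/(2a)) − 1) = 31.763984·(cosh(1.404059) − 1) = 36.803190
T_max/T_min = cosh(S/(2a)) = 2.158645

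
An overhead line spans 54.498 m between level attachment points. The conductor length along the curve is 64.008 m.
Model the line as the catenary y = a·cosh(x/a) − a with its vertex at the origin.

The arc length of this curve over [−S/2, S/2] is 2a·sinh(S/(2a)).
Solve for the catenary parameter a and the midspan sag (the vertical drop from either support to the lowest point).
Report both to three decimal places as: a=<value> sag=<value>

seed: a₀ = √(S³/(24(L−S))) = √(54.498³/(24·9.510)) = 26.630233
iter 1: u=1.023236  f(a)=+5.104e-01  f'(a)=-7.919e-01  a ← 26.630233 − (+5.104e-01/-7.919e-01) = 27.274853
iter 2: u=0.999052  f(a)=+1.912e-02  f'(a)=-7.335e-01  a ← 27.274853 − (+1.912e-02/-7.335e-01) = 27.300921
iter 3: u=0.998098  f(a)=+2.915e-05  f'(a)=-7.313e-01  a ← 27.300921 − (+2.915e-05/-7.313e-01) = 27.300961
iter 4: u=0.998097  f(a)=+6.794e-11  f'(a)=-7.313e-01  a ← 27.300961 − (+6.794e-11/-7.313e-01) = 27.300961
iter 5: u=0.998097  f(a)=+0.000e+00  f'(a)=-7.313e-01  a ← 27.300961 − (+0.000e+00/-7.313e-01) = 27.300961
converged: |Δa| < 1e-12 after 5 iterations
sag = a·(cosh(S/(2a)) − 1) = 27.300961·(cosh(0.998097) − 1) = 14.765635
T_max/T_min = cosh(S/(2a)) = 1.540847

a=27.301 sag=14.766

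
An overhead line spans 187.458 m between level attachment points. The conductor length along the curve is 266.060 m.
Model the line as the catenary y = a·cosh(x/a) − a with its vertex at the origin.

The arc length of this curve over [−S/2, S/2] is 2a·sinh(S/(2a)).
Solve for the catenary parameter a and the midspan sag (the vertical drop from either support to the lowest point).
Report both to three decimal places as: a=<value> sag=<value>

seed: a₀ = √(S³/(24(L−S))) = √(187.458³/(24·78.602)) = 59.092661
iter 1: u=1.586136  f(a)=+1.050e+01  f'(a)=-3.393e+00  a ← 59.092661 − (+1.050e+01/-3.393e+00) = 62.187896
iter 2: u=1.507190  f(a)=+8.815e-01  f'(a)=-2.845e+00  a ← 62.187896 − (+8.815e-01/-2.845e+00) = 62.497739
iter 3: u=1.499718  f(a)=+7.469e-03  f'(a)=-2.797e+00  a ← 62.497739 − (+7.469e-03/-2.797e+00) = 62.500409
iter 4: u=1.499654  f(a)=+5.462e-07  f'(a)=-2.796e+00  a ← 62.500409 − (+5.462e-07/-2.796e+00) = 62.500410
iter 5: u=1.499654  f(a)=+0.000e+00  f'(a)=-2.796e+00  a ← 62.500410 − (+0.000e+00/-2.796e+00) = 62.500410
converged: |Δa| < 1e-12 after 5 iterations
sag = a·(cosh(S/(2a)) − 1) = 62.500410·(cosh(1.499654) − 1) = 84.480140
T_max/T_min = cosh(S/(2a)) = 2.351673

a=62.500 sag=84.480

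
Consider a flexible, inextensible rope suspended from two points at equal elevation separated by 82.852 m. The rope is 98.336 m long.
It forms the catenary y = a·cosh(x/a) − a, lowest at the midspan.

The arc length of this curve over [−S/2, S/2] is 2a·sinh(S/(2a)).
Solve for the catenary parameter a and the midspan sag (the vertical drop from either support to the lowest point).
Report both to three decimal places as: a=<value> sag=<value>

seed: a₀ = √(S³/(24(L−S))) = √(82.852³/(24·15.484)) = 39.120761
iter 1: u=1.058926  f(a)=+8.917e-01  f'(a)=-8.840e-01  a ← 39.120761 − (+8.917e-01/-8.840e-01) = 40.129446
iter 2: u=1.032309  f(a)=+3.565e-02  f'(a)=-8.146e-01  a ← 40.129446 − (+3.565e-02/-8.146e-01) = 40.173212
iter 3: u=1.031185  f(a)=+6.225e-05  f'(a)=-8.117e-01  a ← 40.173212 − (+6.225e-05/-8.117e-01) = 40.173288
iter 4: u=1.031183  f(a)=+1.905e-10  f'(a)=-8.117e-01  a ← 40.173288 − (+1.905e-10/-8.117e-01) = 40.173288
iter 5: u=1.031183  f(a)=-1.421e-14  f'(a)=-8.117e-01  a ← 40.173288 − (-1.421e-14/-8.117e-01) = 40.173288
converged: |Δa| < 1e-12 after 5 iterations
sag = a·(cosh(S/(2a)) − 1) = 40.173288·(cosh(1.031183) − 1) = 23.319903
T_max/T_min = cosh(S/(2a)) = 1.580483

a=40.173 sag=23.320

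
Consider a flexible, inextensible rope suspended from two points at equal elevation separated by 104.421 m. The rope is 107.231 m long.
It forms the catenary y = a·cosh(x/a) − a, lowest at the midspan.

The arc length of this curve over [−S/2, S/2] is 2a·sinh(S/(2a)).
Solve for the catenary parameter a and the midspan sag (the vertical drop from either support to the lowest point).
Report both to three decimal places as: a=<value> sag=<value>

a=130.455 sag=10.588

seed: a₀ = √(S³/(24(L−S))) = √(104.421³/(24·2.810)) = 129.934055
iter 1: u=0.401823  f(a)=+2.277e-02  f'(a)=-4.396e-02  a ← 129.934055 − (+2.277e-02/-4.396e-02) = 130.452146
iter 2: u=0.400227  f(a)=+1.369e-04  f'(a)=-4.343e-02  a ← 130.452146 − (+1.369e-04/-4.343e-02) = 130.455299
iter 3: u=0.400218  f(a)=+5.017e-09  f'(a)=-4.342e-02  a ← 130.455299 − (+5.017e-09/-4.342e-02) = 130.455300
iter 4: u=0.400218  f(a)=+1.421e-14  f'(a)=-4.342e-02  a ← 130.455300 − (+1.421e-14/-4.342e-02) = 130.455300
converged: |Δa| < 1e-12 after 4 iterations
sag = a·(cosh(S/(2a)) − 1) = 130.455300·(cosh(0.400218) − 1) = 10.587981
T_max/T_min = cosh(S/(2a)) = 1.081162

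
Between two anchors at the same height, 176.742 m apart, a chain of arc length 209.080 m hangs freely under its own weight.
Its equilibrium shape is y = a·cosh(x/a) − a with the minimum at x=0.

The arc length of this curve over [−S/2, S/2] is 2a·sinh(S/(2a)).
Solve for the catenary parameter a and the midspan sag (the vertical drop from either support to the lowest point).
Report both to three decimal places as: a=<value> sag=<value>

seed: a₀ = √(S³/(24(L−S))) = √(176.742³/(24·32.338)) = 84.342690
iter 1: u=1.047761  f(a)=+1.822e+00  f'(a)=-8.544e-01  a ← 84.342690 − (+1.822e+00/-8.544e-01) = 86.475419
iter 2: u=1.021920  f(a)=+7.140e-02  f'(a)=-7.886e-01  a ← 86.475419 − (+7.140e-02/-7.886e-01) = 86.565962
iter 3: u=1.020852  f(a)=+1.195e-04  f'(a)=-7.860e-01  a ← 86.565962 − (+1.195e-04/-7.860e-01) = 86.566114
iter 4: u=1.020850  f(a)=+3.364e-10  f'(a)=-7.860e-01  a ← 86.566114 − (+3.364e-10/-7.860e-01) = 86.566114
iter 5: u=1.020850  f(a)=+2.842e-14  f'(a)=-7.860e-01  a ← 86.566114 − (+2.842e-14/-7.860e-01) = 86.566114
converged: |Δa| < 1e-12 after 5 iterations
sag = a·(cosh(S/(2a)) − 1) = 86.566114·(cosh(1.020850) − 1) = 49.162673
T_max/T_min = cosh(S/(2a)) = 1.567921

a=86.566 sag=49.163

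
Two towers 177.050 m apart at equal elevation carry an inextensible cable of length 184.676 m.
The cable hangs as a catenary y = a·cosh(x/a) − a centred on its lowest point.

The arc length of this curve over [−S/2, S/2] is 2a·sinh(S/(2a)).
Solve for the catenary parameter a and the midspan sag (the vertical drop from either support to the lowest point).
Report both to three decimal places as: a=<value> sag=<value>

seed: a₀ = √(S³/(24(L−S))) = √(177.050³/(24·7.626)) = 174.136526
iter 1: u=0.508365  f(a)=+9.915e-02  f'(a)=-8.987e-02  a ← 174.136526 − (+9.915e-02/-8.987e-02) = 175.239774
iter 2: u=0.505165  f(a)=+9.502e-04  f'(a)=-8.816e-02  a ← 175.239774 − (+9.502e-04/-8.816e-02) = 175.250552
iter 3: u=0.505134  f(a)=+8.913e-08  f'(a)=-8.814e-02  a ← 175.250552 − (+8.913e-08/-8.814e-02) = 175.250553
iter 4: u=0.505134  f(a)=+0.000e+00  f'(a)=-8.814e-02  a ← 175.250553 − (+0.000e+00/-8.814e-02) = 175.250553
converged: |Δa| < 1e-12 after 4 iterations
sag = a·(cosh(S/(2a)) − 1) = 175.250553·(cosh(0.505134) − 1) = 22.837969
T_max/T_min = cosh(S/(2a)) = 1.130316

a=175.251 sag=22.838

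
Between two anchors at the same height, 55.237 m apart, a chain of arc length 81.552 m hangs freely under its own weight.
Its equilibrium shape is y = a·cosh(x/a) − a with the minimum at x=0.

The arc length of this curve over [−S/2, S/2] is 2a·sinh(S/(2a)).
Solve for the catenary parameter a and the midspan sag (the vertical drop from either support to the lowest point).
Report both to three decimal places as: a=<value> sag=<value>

seed: a₀ = √(S³/(24(L−S))) = √(55.237³/(24·26.315)) = 16.335703
iter 1: u=1.690683  f(a)=+4.027e+00  f'(a)=-4.242e+00  a ← 16.335703 − (+4.027e+00/-4.242e+00) = 17.285134
iter 2: u=1.597818  f(a)=+3.778e-01  f'(a)=-3.480e+00  a ← 17.285134 − (+3.778e-01/-3.480e+00) = 17.393691
iter 3: u=1.587846  f(a)=+4.085e-03  f'(a)=-3.405e+00  a ← 17.393691 − (+4.085e-03/-3.405e+00) = 17.394891
iter 4: u=1.587736  f(a)=+4.889e-07  f'(a)=-3.404e+00  a ← 17.394891 − (+4.889e-07/-3.404e+00) = 17.394891
iter 5: u=1.587736  f(a)=+0.000e+00  f'(a)=-3.404e+00  a ← 17.394891 − (+0.000e+00/-3.404e+00) = 17.394891
converged: |Δa| < 1e-12 after 5 iterations
sag = a·(cosh(S/(2a)) − 1) = 17.394891·(cosh(1.587736) − 1) = 26.936412
T_max/T_min = cosh(S/(2a)) = 2.548524

a=17.395 sag=26.936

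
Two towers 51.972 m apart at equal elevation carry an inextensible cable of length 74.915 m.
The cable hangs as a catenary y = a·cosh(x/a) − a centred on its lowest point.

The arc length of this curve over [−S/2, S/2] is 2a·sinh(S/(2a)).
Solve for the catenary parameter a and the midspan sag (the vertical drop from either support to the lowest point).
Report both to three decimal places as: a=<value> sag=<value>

a=16.932 sag=24.174

seed: a₀ = √(S³/(24(L−S))) = √(51.972³/(24·22.943)) = 15.967004
iter 1: u=1.627481  f(a)=+3.237e+00  f'(a)=-3.711e+00  a ← 15.967004 − (+3.237e+00/-3.711e+00) = 16.839440
iter 2: u=1.543163  f(a)=+2.843e-01  f'(a)=-3.085e+00  a ← 16.839440 − (+2.843e-01/-3.085e+00) = 16.931582
iter 3: u=1.534765  f(a)=+2.658e-03  f'(a)=-3.028e+00  a ← 16.931582 − (+2.658e-03/-3.028e+00) = 16.932460
iter 4: u=1.534685  f(a)=+2.372e-07  f'(a)=-3.027e+00  a ← 16.932460 − (+2.372e-07/-3.027e+00) = 16.932460
iter 5: u=1.534685  f(a)=+0.000e+00  f'(a)=-3.027e+00  a ← 16.932460 − (+0.000e+00/-3.027e+00) = 16.932460
converged: |Δa| < 1e-12 after 5 iterations
sag = a·(cosh(S/(2a)) − 1) = 16.932460·(cosh(1.534685) − 1) = 24.174383
T_max/T_min = cosh(S/(2a)) = 2.427695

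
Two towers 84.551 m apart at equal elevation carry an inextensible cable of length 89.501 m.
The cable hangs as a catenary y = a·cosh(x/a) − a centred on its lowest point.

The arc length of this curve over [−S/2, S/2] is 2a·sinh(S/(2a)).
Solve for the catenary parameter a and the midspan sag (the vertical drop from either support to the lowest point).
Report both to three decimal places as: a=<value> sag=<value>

a=71.948 sag=12.782

seed: a₀ = √(S³/(24(L−S))) = √(84.551³/(24·4.950)) = 71.329619
iter 1: u=0.592678  f(a)=+8.767e-02  f'(a)=-1.437e-01  a ← 71.329619 − (+8.767e-02/-1.437e-01) = 71.939581
iter 2: u=0.587653  f(a)=+1.137e-03  f'(a)=-1.400e-01  a ← 71.939581 − (+1.137e-03/-1.400e-01) = 71.947703
iter 3: u=0.587587  f(a)=+1.970e-07  f'(a)=-1.400e-01  a ← 71.947703 − (+1.970e-07/-1.400e-01) = 71.947704
iter 4: u=0.587587  f(a)=+0.000e+00  f'(a)=-1.400e-01  a ← 71.947704 − (+0.000e+00/-1.400e-01) = 71.947704
converged: |Δa| < 1e-12 after 4 iterations
sag = a·(cosh(S/(2a)) − 1) = 71.947704·(cosh(0.587587) − 1) = 12.781744
T_max/T_min = cosh(S/(2a)) = 1.177653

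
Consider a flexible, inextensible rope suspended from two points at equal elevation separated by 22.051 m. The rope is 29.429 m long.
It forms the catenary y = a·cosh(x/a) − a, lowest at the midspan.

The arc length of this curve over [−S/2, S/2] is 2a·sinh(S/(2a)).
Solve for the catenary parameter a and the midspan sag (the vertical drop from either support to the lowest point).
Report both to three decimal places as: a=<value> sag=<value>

a=8.145 sag=8.673

seed: a₀ = √(S³/(24(L−S))) = √(22.051³/(24·7.378)) = 7.781575
iter 1: u=1.416873  f(a)=+7.770e-01  f'(a)=-2.305e+00  a ← 7.781575 − (+7.770e-01/-2.305e+00) = 8.118617
iter 2: u=1.358051  f(a)=+5.333e-02  f'(a)=-1.999e+00  a ← 8.118617 − (+5.333e-02/-1.999e+00) = 8.145300
iter 3: u=1.353603  f(a)=+2.922e-04  f'(a)=-1.977e+00  a ← 8.145300 − (+2.922e-04/-1.977e+00) = 8.145448
iter 4: u=1.353578  f(a)=+8.879e-09  f'(a)=-1.977e+00  a ← 8.145448 − (+8.879e-09/-1.977e+00) = 8.145448
iter 5: u=1.353578  f(a)=+3.553e-15  f'(a)=-1.977e+00  a ← 8.145448 − (+3.553e-15/-1.977e+00) = 8.145448
converged: |Δa| < 1e-12 after 5 iterations
sag = a·(cosh(S/(2a)) − 1) = 8.145448·(cosh(1.353578) − 1) = 8.673138
T_max/T_min = cosh(S/(2a)) = 2.064783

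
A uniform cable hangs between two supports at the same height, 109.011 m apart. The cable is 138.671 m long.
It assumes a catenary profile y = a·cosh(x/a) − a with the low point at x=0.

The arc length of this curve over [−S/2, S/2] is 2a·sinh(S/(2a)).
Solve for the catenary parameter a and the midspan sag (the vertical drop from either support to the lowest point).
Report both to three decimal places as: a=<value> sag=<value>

seed: a₀ = √(S³/(24(L−S))) = √(109.011³/(24·29.660)) = 42.659356
iter 1: u=1.277692  f(a)=+2.517e+00  f'(a)=-1.631e+00  a ← 42.659356 − (+2.517e+00/-1.631e+00) = 44.202549
iter 2: u=1.233085  f(a)=+1.430e-01  f'(a)=-1.451e+00  a ← 44.202549 − (+1.430e-01/-1.451e+00) = 44.301157
iter 3: u=1.230340  f(a)=+5.235e-04  f'(a)=-1.440e+00  a ← 44.301157 − (+5.235e-04/-1.440e+00) = 44.301521
iter 4: u=1.230330  f(a)=+7.067e-09  f'(a)=-1.440e+00  a ← 44.301521 − (+7.067e-09/-1.440e+00) = 44.301521
iter 5: u=1.230330  f(a)=-2.842e-14  f'(a)=-1.440e+00  a ← 44.301521 − (-2.842e-14/-1.440e+00) = 44.301521
converged: |Δa| < 1e-12 after 5 iterations
sag = a·(cosh(S/(2a)) − 1) = 44.301521·(cosh(1.230330) − 1) = 37.978710
T_max/T_min = cosh(S/(2a)) = 1.857278

a=44.302 sag=37.979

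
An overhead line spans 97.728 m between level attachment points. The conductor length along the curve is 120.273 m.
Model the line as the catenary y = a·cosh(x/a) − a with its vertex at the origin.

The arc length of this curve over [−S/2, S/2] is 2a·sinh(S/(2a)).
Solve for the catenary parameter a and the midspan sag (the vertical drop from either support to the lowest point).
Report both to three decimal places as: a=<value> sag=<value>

a=42.900 sag=30.970

seed: a₀ = √(S³/(24(L−S))) = √(97.728³/(24·22.545)) = 41.533428
iter 1: u=1.176498  f(a)=+1.613e+00  f'(a)=-1.244e+00  a ← 41.533428 − (+1.613e+00/-1.244e+00) = 42.830312
iter 2: u=1.140874  f(a)=+7.862e-02  f'(a)=-1.125e+00  a ← 42.830312 − (+7.862e-02/-1.125e+00) = 42.900196
iter 3: u=1.139016  f(a)=+2.080e-04  f'(a)=-1.119e+00  a ← 42.900196 − (+2.080e-04/-1.119e+00) = 42.900382
iter 4: u=1.139011  f(a)=+1.465e-09  f'(a)=-1.119e+00  a ← 42.900382 − (+1.465e-09/-1.119e+00) = 42.900382
iter 5: u=1.139011  f(a)=+1.421e-14  f'(a)=-1.119e+00  a ← 42.900382 − (+1.421e-14/-1.119e+00) = 42.900382
converged: |Δa| < 1e-12 after 5 iterations
sag = a·(cosh(S/(2a)) − 1) = 42.900382·(cosh(1.139011) − 1) = 30.970054
T_max/T_min = cosh(S/(2a)) = 1.721906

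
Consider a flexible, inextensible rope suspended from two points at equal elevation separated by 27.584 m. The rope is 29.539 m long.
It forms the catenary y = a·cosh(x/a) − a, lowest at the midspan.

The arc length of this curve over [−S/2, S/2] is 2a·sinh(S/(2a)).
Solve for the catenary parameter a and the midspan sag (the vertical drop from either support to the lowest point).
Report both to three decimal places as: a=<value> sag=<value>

seed: a₀ = √(S³/(24(L−S))) = √(27.584³/(24·1.955)) = 21.149829
iter 1: u=0.652109  f(a)=+4.199e-02  f'(a)=-1.929e-01  a ← 21.149829 − (+4.199e-02/-1.929e-01) = 21.367566
iter 2: u=0.645464  f(a)=+6.573e-04  f'(a)=-1.869e-01  a ← 21.367566 − (+6.573e-04/-1.869e-01) = 21.371083
iter 3: u=0.645358  f(a)=+1.667e-07  f'(a)=-1.868e-01  a ← 21.371083 − (+1.667e-07/-1.868e-01) = 21.371084
iter 4: u=0.645358  f(a)=+1.066e-14  f'(a)=-1.868e-01  a ← 21.371084 − (+1.066e-14/-1.868e-01) = 21.371084
converged: |Δa| < 1e-12 after 4 iterations
sag = a·(cosh(S/(2a)) − 1) = 21.371084·(cosh(0.645358) − 1) = 4.607010
T_max/T_min = cosh(S/(2a)) = 1.215572

a=21.371 sag=4.607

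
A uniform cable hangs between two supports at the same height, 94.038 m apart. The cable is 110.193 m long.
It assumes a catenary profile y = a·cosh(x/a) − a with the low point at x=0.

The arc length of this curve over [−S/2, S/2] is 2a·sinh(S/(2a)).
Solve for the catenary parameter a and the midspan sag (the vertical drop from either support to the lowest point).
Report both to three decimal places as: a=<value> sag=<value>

a=47.461 sag=25.259

seed: a₀ = √(S³/(24(L−S))) = √(94.038³/(24·16.155)) = 46.312260
iter 1: u=1.015260  f(a)=+8.533e-01  f'(a)=-7.723e-01  a ← 46.312260 − (+8.533e-01/-7.723e-01) = 47.417217
iter 2: u=0.991602  f(a)=+3.149e-02  f'(a)=-7.162e-01  a ← 47.417217 − (+3.149e-02/-7.162e-01) = 47.461190
iter 3: u=0.990683  f(a)=+4.654e-05  f'(a)=-7.141e-01  a ← 47.461190 − (+4.654e-05/-7.141e-01) = 47.461255
iter 4: u=0.990682  f(a)=+1.020e-10  f'(a)=-7.141e-01  a ← 47.461255 − (+1.020e-10/-7.141e-01) = 47.461255
iter 5: u=0.990682  f(a)=+0.000e+00  f'(a)=-7.141e-01  a ← 47.461255 − (+0.000e+00/-7.141e-01) = 47.461255
converged: |Δa| < 1e-12 after 5 iterations
sag = a·(cosh(S/(2a)) − 1) = 47.461255·(cosh(0.990682) − 1) = 25.258722
T_max/T_min = cosh(S/(2a)) = 1.532197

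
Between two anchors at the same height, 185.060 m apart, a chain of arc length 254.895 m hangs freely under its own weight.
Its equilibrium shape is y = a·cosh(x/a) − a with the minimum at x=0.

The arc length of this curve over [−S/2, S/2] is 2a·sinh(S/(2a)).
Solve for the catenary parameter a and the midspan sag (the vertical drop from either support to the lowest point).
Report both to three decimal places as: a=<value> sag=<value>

a=64.710 sag=78.225

seed: a₀ = √(S³/(24(L−S))) = √(185.060³/(24·69.835)) = 61.493137
iter 1: u=1.504721  f(a)=+8.346e+00  f'(a)=-2.829e+00  a ← 61.493137 − (+8.346e+00/-2.829e+00) = 64.443294
iter 2: u=1.435836  f(a)=+6.382e-01  f'(a)=-2.411e+00  a ← 64.443294 − (+6.382e-01/-2.411e+00) = 64.707946
iter 3: u=1.429963  f(a)=+4.415e-03  f'(a)=-2.378e+00  a ← 64.707946 − (+4.415e-03/-2.378e+00) = 64.709802
iter 4: u=1.429922  f(a)=+2.145e-07  f'(a)=-2.378e+00  a ← 64.709802 − (+2.145e-07/-2.378e+00) = 64.709802
iter 5: u=1.429922  f(a)=+2.842e-14  f'(a)=-2.378e+00  a ← 64.709802 − (+2.842e-14/-2.378e+00) = 64.709802
converged: |Δa| < 1e-12 after 5 iterations
sag = a·(cosh(S/(2a)) − 1) = 64.709802·(cosh(1.429922) − 1) = 78.224531
T_max/T_min = cosh(S/(2a)) = 2.208851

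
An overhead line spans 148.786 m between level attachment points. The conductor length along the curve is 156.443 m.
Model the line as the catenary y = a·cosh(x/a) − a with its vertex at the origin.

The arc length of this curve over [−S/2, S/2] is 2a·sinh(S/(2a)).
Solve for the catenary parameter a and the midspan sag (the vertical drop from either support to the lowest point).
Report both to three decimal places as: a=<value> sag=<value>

a=134.899 sag=21.038

seed: a₀ = √(S³/(24(L−S))) = √(148.786³/(24·7.657)) = 133.877674
iter 1: u=0.555679  f(a)=+1.191e-01  f'(a)=-1.180e-01  a ← 133.877674 − (+1.191e-01/-1.180e-01) = 134.887251
iter 2: u=0.551520  f(a)=+1.361e-03  f'(a)=-1.153e-01  a ← 134.887251 − (+1.361e-03/-1.153e-01) = 134.899053
iter 3: u=0.551472  f(a)=+1.821e-07  f'(a)=-1.152e-01  a ← 134.899053 − (+1.821e-07/-1.152e-01) = 134.899054
iter 4: u=0.551472  f(a)=+0.000e+00  f'(a)=-1.152e-01  a ← 134.899054 − (+0.000e+00/-1.152e-01) = 134.899054
converged: |Δa| < 1e-12 after 4 iterations
sag = a·(cosh(S/(2a)) − 1) = 134.899054·(cosh(0.551472) − 1) = 21.037978
T_max/T_min = cosh(S/(2a)) = 1.155953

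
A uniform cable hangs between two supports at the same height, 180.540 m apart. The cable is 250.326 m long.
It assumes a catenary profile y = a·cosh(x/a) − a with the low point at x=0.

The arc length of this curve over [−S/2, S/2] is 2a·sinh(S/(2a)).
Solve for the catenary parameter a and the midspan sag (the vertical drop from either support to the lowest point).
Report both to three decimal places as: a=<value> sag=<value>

seed: a₀ = √(S³/(24(L−S))) = √(180.540³/(24·69.786)) = 59.274839
iter 1: u=1.522906  f(a)=+8.554e+00  f'(a)=-2.948e+00  a ← 59.274839 − (+8.554e+00/-2.948e+00) = 62.176513
iter 2: u=1.451834  f(a)=+6.682e-01  f'(a)=-2.504e+00  a ← 62.176513 − (+6.682e-01/-2.504e+00) = 62.443401
iter 3: u=1.445629  f(a)=+4.842e-03  f'(a)=-2.468e+00  a ← 62.443401 − (+4.842e-03/-2.468e+00) = 62.445363
iter 4: u=1.445584  f(a)=+2.583e-07  f'(a)=-2.467e+00  a ← 62.445363 − (+2.583e-07/-2.467e+00) = 62.445363
iter 5: u=1.445584  f(a)=-2.842e-14  f'(a)=-2.467e+00  a ← 62.445363 − (-2.842e-14/-2.467e+00) = 62.445363
converged: |Δa| < 1e-12 after 5 iterations
sag = a·(cosh(S/(2a)) − 1) = 62.445363·(cosh(1.445584) − 1) = 77.430296
T_max/T_min = cosh(S/(2a)) = 2.239969

a=62.445 sag=77.430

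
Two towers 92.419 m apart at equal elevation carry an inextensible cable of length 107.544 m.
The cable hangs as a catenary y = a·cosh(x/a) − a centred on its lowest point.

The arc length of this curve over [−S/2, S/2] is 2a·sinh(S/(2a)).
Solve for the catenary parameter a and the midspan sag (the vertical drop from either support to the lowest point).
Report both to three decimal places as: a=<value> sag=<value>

a=47.737 sag=24.168

seed: a₀ = √(S³/(24(L−S))) = √(92.419³/(24·15.125)) = 46.632488
iter 1: u=0.990929  f(a)=+7.602e-01  f'(a)=-7.147e-01  a ← 46.632488 − (+7.602e-01/-7.147e-01) = 47.696198
iter 2: u=0.968830  f(a)=+2.679e-02  f'(a)=-6.651e-01  a ← 47.696198 − (+2.679e-02/-6.651e-01) = 47.736476
iter 3: u=0.968012  f(a)=+3.596e-05  f'(a)=-6.633e-01  a ← 47.736476 − (+3.596e-05/-6.633e-01) = 47.736530
iter 4: u=0.968011  f(a)=+6.497e-11  f'(a)=-6.633e-01  a ← 47.736530 − (+6.497e-11/-6.633e-01) = 47.736530
iter 5: u=0.968011  f(a)=+0.000e+00  f'(a)=-6.633e-01  a ← 47.736530 − (+0.000e+00/-6.633e-01) = 47.736530
converged: |Δa| < 1e-12 after 5 iterations
sag = a·(cosh(S/(2a)) − 1) = 47.736530·(cosh(0.968011) − 1) = 24.167602
T_max/T_min = cosh(S/(2a)) = 1.506271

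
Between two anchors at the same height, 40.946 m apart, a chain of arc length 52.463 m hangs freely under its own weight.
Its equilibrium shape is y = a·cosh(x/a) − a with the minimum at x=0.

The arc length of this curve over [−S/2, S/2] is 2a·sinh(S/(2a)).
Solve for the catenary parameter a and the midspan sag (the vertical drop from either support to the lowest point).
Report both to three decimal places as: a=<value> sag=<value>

a=16.385 sag=14.543

seed: a₀ = √(S³/(24(L−S))) = √(40.946³/(24·11.517)) = 15.759481
iter 1: u=1.299091  f(a)=+1.012e+00  f'(a)=-1.724e+00  a ← 15.759481 − (+1.012e+00/-1.724e+00) = 16.346511
iter 2: u=1.252439  f(a)=+5.928e-02  f'(a)=-1.527e+00  a ← 16.346511 − (+5.928e-02/-1.527e+00) = 16.385333
iter 3: u=1.249471  f(a)=+2.315e-04  f'(a)=-1.515e+00  a ← 16.385333 − (+2.315e-04/-1.515e+00) = 16.385486
iter 4: u=1.249459  f(a)=+3.562e-09  f'(a)=-1.515e+00  a ← 16.385486 − (+3.562e-09/-1.515e+00) = 16.385486
iter 5: u=1.249459  f(a)=-7.105e-15  f'(a)=-1.515e+00  a ← 16.385486 − (-7.105e-15/-1.515e+00) = 16.385486
converged: |Δa| < 1e-12 after 5 iterations
sag = a·(cosh(S/(2a)) − 1) = 16.385486·(cosh(1.249459) − 1) = 14.543073
T_max/T_min = cosh(S/(2a)) = 1.887558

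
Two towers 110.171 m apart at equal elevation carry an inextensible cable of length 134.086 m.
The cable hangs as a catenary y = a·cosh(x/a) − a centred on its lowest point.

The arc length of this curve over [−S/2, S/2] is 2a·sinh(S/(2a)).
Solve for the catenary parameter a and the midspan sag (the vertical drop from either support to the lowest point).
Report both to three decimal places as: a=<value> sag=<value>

seed: a₀ = √(S³/(24(L−S))) = √(110.171³/(24·23.915)) = 48.268091
iter 1: u=1.141240  f(a)=+1.607e+00  f'(a)=-1.126e+00  a ← 48.268091 − (+1.607e+00/-1.126e+00) = 49.694705
iter 2: u=1.108478  f(a)=+7.398e-02  f'(a)=-1.025e+00  a ← 49.694705 − (+7.398e-02/-1.025e+00) = 49.766907
iter 3: u=1.106870  f(a)=+1.736e-04  f'(a)=-1.020e+00  a ← 49.766907 − (+1.736e-04/-1.020e+00) = 49.767077
iter 4: u=1.106866  f(a)=+9.614e-10  f'(a)=-1.020e+00  a ← 49.767077 − (+9.614e-10/-1.020e+00) = 49.767077
iter 5: u=1.106866  f(a)=-2.842e-14  f'(a)=-1.020e+00  a ← 49.767077 − (-2.842e-14/-1.020e+00) = 49.767077
converged: |Δa| < 1e-12 after 5 iterations
sag = a·(cosh(S/(2a)) − 1) = 49.767077·(cosh(1.106866) − 1) = 33.728586
T_max/T_min = cosh(S/(2a)) = 1.677729

a=49.767 sag=33.729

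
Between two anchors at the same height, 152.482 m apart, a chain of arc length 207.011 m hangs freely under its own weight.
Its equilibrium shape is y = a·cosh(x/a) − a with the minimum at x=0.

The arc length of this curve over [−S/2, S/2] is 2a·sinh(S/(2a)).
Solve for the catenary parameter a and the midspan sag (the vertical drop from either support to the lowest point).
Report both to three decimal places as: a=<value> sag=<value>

a=54.638 sag=62.403

seed: a₀ = √(S³/(24(L−S))) = √(152.482³/(24·54.529)) = 52.048532
iter 1: u=1.464806  f(a)=+6.158e+00  f'(a)=-2.581e+00  a ← 52.048532 − (+6.158e+00/-2.581e+00) = 54.434647
iter 2: u=1.400597  f(a)=+4.488e-01  f'(a)=-2.217e+00  a ← 54.434647 − (+4.488e-01/-2.217e+00) = 54.637065
iter 3: u=1.395408  f(a)=+2.798e-03  f'(a)=-2.190e+00  a ← 54.637065 − (+2.798e-03/-2.190e+00) = 54.638343
iter 4: u=1.395375  f(a)=+1.102e-07  f'(a)=-2.189e+00  a ← 54.638343 − (+1.102e-07/-2.189e+00) = 54.638343
iter 5: u=1.395375  f(a)=+0.000e+00  f'(a)=-2.189e+00  a ← 54.638343 − (+0.000e+00/-2.189e+00) = 54.638343
converged: |Δa| < 1e-12 after 5 iterations
sag = a·(cosh(S/(2a)) − 1) = 54.638343·(cosh(1.395375) − 1) = 62.403261
T_max/T_min = cosh(S/(2a)) = 2.142115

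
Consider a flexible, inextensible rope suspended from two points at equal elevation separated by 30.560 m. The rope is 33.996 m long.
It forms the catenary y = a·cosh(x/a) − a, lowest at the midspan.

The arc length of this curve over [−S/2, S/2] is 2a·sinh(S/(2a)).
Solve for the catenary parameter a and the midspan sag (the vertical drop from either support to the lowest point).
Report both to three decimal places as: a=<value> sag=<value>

a=18.910 sag=6.517

seed: a₀ = √(S³/(24(L−S))) = √(30.560³/(24·3.436)) = 18.603636
iter 1: u=0.821345  f(a)=+1.178e-01  f'(a)=-3.949e-01  a ← 18.603636 − (+1.178e-01/-3.949e-01) = 18.901867
iter 2: u=0.808386  f(a)=+2.892e-03  f'(a)=-3.757e-01  a ← 18.901867 − (+2.892e-03/-3.757e-01) = 18.909563
iter 3: u=0.808057  f(a)=+1.841e-06  f'(a)=-3.753e-01  a ← 18.909563 − (+1.841e-06/-3.753e-01) = 18.909568
iter 4: u=0.808057  f(a)=+7.461e-13  f'(a)=-3.753e-01  a ← 18.909568 − (+7.461e-13/-3.753e-01) = 18.909568
converged: |Δa| < 1e-12 after 4 iterations
sag = a·(cosh(S/(2a)) − 1) = 18.909568·(cosh(0.808057) − 1) = 6.516870
T_max/T_min = cosh(S/(2a)) = 1.344633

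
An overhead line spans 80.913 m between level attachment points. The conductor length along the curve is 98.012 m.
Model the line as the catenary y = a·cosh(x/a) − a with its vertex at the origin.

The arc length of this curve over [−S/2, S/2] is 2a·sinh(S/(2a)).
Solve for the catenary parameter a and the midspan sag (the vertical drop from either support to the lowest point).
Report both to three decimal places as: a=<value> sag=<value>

a=37.016 sag=24.399

seed: a₀ = √(S³/(24(L−S))) = √(80.913³/(24·17.099)) = 35.928284
iter 1: u=1.126035  f(a)=+1.117e+00  f'(a)=-1.078e+00  a ← 35.928284 − (+1.117e+00/-1.078e+00) = 36.964664
iter 2: u=1.094464  f(a)=+5.017e-02  f'(a)=-9.833e-01  a ← 36.964664 − (+5.017e-02/-9.833e-01) = 37.015688
iter 3: u=1.092956  f(a)=+1.117e-04  f'(a)=-9.789e-01  a ← 37.015688 − (+1.117e-04/-9.789e-01) = 37.015802
iter 4: u=1.092952  f(a)=+5.561e-10  f'(a)=-9.789e-01  a ← 37.015802 − (+5.561e-10/-9.789e-01) = 37.015802
iter 5: u=1.092952  f(a)=-1.421e-14  f'(a)=-9.789e-01  a ← 37.015802 − (-1.421e-14/-9.789e-01) = 37.015802
converged: |Δa| < 1e-12 after 5 iterations
sag = a·(cosh(S/(2a)) − 1) = 37.015802·(cosh(1.092952) − 1) = 24.398835
T_max/T_min = cosh(S/(2a)) = 1.659146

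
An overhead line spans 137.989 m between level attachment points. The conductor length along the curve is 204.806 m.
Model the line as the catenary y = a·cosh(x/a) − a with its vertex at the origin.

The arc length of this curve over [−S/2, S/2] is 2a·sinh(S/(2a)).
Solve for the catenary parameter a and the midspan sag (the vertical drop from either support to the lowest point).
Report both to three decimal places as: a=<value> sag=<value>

seed: a₀ = √(S³/(24(L−S))) = √(137.989³/(24·66.817)) = 40.477865
iter 1: u=1.704499  f(a)=+1.041e+01  f'(a)=-4.366e+00  a ← 40.477865 − (+1.041e+01/-4.366e+00) = 42.861362
iter 2: u=1.609713  f(a)=+9.899e-01  f'(a)=-3.571e+00  a ← 42.861362 − (+9.899e-01/-3.571e+00) = 43.138551
iter 3: u=1.599370  f(a)=+1.104e-02  f'(a)=-3.492e+00  a ← 43.138551 − (+1.104e-02/-3.492e+00) = 43.141713
iter 4: u=1.599253  f(a)=+1.406e-06  f'(a)=-3.491e+00  a ← 43.141713 − (+1.406e-06/-3.491e+00) = 43.141713
iter 5: u=1.599253  f(a)=-2.842e-14  f'(a)=-3.491e+00  a ← 43.141713 − (-2.842e-14/-3.491e+00) = 43.141713
converged: |Δa| < 1e-12 after 5 iterations
sag = a·(cosh(S/(2a)) − 1) = 43.141713·(cosh(1.599253) − 1) = 67.977960
T_max/T_min = cosh(S/(2a)) = 2.575690

a=43.142 sag=67.978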